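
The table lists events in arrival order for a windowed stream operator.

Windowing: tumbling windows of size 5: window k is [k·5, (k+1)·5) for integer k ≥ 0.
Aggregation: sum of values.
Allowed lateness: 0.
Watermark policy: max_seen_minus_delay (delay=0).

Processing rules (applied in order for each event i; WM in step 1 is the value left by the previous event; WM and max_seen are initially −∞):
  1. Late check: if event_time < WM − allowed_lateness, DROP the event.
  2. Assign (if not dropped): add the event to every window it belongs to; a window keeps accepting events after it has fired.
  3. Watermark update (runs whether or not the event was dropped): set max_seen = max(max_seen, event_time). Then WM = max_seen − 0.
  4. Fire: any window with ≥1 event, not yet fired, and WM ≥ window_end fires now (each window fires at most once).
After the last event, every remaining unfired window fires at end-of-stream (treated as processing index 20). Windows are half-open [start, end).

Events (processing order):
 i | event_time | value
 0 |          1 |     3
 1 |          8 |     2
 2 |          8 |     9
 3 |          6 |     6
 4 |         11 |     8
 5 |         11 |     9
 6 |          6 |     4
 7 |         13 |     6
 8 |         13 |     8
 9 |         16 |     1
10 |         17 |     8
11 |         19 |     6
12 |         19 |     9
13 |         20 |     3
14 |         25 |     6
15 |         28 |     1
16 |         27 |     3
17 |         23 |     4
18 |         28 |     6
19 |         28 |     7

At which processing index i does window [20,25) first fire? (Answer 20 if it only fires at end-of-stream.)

i=0 t=1 v=3: → [0,5); WM=1
i=1 t=8 v=2: → [5,10); WM=8; [0,5) fires=3
i=2 t=8 v=9: → [5,10); WM=8
i=3 t=6 v=6: DROP (t<8-0); WM=8
i=4 t=11 v=8: → [10,15); WM=11; [5,10) fires=11
i=5 t=11 v=9: → [10,15); WM=11
i=6 t=6 v=4: DROP (t<11-0); WM=11
i=7 t=13 v=6: → [10,15); WM=13
i=8 t=13 v=8: → [10,15); WM=13
i=9 t=16 v=1: → [15,20); WM=16; [10,15) fires=31
i=10 t=17 v=8: → [15,20); WM=17
i=11 t=19 v=6: → [15,20); WM=19
i=12 t=19 v=9: → [15,20); WM=19
i=13 t=20 v=3: → [20,25); WM=20; [15,20) fires=24
i=14 t=25 v=6: → [25,30); WM=25; [20,25) fires=3
i=15 t=28 v=1: → [25,30); WM=28
i=16 t=27 v=3: DROP (t<28-0); WM=28
i=17 t=23 v=4: DROP (t<28-0); WM=28
i=18 t=28 v=6: → [25,30); WM=28
i=19 t=28 v=7: → [25,30); WM=28

14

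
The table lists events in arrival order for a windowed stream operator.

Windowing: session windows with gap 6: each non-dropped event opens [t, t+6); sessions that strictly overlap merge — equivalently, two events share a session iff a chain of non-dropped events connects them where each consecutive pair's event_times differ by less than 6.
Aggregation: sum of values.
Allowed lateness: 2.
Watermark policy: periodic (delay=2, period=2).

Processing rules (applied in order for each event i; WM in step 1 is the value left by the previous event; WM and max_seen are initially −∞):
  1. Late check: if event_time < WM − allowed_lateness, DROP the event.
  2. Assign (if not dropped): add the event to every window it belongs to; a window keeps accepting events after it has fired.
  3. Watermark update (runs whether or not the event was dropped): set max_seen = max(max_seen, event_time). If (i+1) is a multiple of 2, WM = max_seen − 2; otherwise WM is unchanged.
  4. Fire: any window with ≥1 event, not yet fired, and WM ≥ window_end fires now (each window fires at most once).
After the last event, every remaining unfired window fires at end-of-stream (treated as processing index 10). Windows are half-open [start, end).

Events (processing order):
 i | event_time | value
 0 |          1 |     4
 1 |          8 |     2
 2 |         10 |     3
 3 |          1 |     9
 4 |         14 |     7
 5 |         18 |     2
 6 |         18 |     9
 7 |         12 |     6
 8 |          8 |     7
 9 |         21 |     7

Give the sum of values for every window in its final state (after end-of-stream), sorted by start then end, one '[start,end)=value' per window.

[1,7)=4 [8,27)=30

i=0 t=1 v=4: → [1,7); WM=−∞
i=1 t=8 v=2: → [8,14); WM=6
i=2 t=10 v=3: → [8,16); WM=6
i=3 t=1 v=9: DROP (t<6-2); WM=8
i=4 t=14 v=7: → [8,20); WM=8
i=5 t=18 v=2: → [8,24); WM=16
i=6 t=18 v=9: → [8,24); WM=16
i=7 t=12 v=6: DROP (t<16-2); WM=16
i=8 t=8 v=7: DROP (t<16-2); WM=16
i=9 t=21 v=7: → [8,27); WM=19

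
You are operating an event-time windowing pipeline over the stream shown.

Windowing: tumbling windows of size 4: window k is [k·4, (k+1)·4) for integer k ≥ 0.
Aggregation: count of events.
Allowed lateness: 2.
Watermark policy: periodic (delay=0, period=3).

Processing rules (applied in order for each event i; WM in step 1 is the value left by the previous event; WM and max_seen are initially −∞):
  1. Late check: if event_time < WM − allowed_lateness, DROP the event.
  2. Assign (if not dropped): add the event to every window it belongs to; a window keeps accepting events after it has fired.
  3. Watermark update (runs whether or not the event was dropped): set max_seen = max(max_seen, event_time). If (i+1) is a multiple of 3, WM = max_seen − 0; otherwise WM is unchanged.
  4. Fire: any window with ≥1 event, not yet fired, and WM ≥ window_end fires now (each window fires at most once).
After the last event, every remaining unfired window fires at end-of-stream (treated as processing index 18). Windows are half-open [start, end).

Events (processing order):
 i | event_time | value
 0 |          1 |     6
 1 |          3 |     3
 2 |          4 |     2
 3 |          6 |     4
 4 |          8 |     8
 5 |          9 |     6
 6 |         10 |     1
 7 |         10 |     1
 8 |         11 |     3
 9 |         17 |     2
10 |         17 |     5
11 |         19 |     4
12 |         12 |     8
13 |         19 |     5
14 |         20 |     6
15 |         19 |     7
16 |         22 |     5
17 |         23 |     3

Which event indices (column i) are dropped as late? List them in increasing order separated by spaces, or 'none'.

12

i=0 t=1 v=6: → [0,4); WM=−∞
i=1 t=3 v=3: → [0,4); WM=−∞
i=2 t=4 v=2: → [4,8); WM=4; [0,4) fires=2
i=3 t=6 v=4: → [4,8); WM=4
i=4 t=8 v=8: → [8,12); WM=4
i=5 t=9 v=6: → [8,12); WM=9; [4,8) fires=2
i=6 t=10 v=1: → [8,12); WM=9
i=7 t=10 v=1: → [8,12); WM=9
i=8 t=11 v=3: → [8,12); WM=11
i=9 t=17 v=2: → [16,20); WM=11
i=10 t=17 v=5: → [16,20); WM=11
i=11 t=19 v=4: → [16,20); WM=19; [8,12) fires=5
i=12 t=12 v=8: DROP (t<19-2); WM=19
i=13 t=19 v=5: → [16,20); WM=19
i=14 t=20 v=6: → [20,24); WM=20; [16,20) fires=4
i=15 t=19 v=7: → [16,20); WM=20
i=16 t=22 v=5: → [20,24); WM=20
i=17 t=23 v=3: → [20,24); WM=23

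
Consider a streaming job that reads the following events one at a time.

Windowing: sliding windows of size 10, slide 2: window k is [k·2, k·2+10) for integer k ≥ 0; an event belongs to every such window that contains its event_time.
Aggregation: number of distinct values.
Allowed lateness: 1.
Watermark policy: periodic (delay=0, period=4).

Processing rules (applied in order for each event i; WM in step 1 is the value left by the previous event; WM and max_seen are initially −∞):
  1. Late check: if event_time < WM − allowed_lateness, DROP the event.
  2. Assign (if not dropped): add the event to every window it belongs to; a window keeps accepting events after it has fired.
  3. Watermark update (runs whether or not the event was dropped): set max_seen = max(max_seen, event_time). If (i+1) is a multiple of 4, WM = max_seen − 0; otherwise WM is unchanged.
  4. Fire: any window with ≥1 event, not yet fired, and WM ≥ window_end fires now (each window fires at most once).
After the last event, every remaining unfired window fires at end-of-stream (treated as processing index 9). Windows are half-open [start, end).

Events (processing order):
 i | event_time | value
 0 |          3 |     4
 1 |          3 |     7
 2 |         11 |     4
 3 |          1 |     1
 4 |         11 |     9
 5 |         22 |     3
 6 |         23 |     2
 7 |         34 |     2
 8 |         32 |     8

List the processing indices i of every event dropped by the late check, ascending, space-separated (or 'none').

8

i=0 t=3 v=4: → [2,12),[0,10); WM=−∞
i=1 t=3 v=7: → [2,12),[0,10); WM=−∞
i=2 t=11 v=4: → [10,20),[8,18),[6,16),[4,14),[2,12); WM=−∞
i=3 t=1 v=1: → [0,10); WM=11; [0,10) fires=3
i=4 t=11 v=9: → [10,20),[8,18),[6,16),[4,14),[2,12); WM=11
i=5 t=22 v=3: → [22,32),[20,30),[18,28),[16,26),[14,24); WM=11
i=6 t=23 v=2: → [22,32),[20,30),[18,28),[16,26),[14,24); WM=11
i=7 t=34 v=2: → [34,44),[32,42),[30,40),[28,38),[26,36); WM=34; [2,12) fires=3 [4,14) fires=2 [6,16) fires=2 [8,18) fires=2 [10,20) fires=2 [14,24) fires=2 [16,26) fires=2 [18,28) fires=2 [20,30) fires=2 [22,32) fires=2
i=8 t=32 v=8: DROP (t<34-1); WM=34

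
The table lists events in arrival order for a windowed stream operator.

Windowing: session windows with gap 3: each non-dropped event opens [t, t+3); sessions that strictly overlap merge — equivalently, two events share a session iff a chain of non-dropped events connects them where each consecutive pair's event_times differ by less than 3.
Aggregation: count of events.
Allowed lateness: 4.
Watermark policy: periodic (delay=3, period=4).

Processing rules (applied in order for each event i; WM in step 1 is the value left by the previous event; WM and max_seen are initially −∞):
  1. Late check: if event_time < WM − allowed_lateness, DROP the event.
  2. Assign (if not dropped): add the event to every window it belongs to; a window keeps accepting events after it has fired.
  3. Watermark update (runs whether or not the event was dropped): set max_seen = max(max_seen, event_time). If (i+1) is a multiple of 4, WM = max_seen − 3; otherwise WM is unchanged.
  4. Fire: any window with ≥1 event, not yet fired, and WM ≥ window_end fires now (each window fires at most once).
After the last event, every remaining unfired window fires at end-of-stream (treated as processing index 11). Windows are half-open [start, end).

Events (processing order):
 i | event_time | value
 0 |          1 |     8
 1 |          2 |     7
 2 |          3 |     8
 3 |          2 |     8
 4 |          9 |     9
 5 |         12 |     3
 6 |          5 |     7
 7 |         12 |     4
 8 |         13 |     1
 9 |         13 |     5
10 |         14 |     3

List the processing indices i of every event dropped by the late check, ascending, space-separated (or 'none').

i=0 t=1 v=8: → [1,4); WM=−∞
i=1 t=2 v=7: → [1,5); WM=−∞
i=2 t=3 v=8: → [1,6); WM=−∞
i=3 t=2 v=8: → [1,6); WM=0
i=4 t=9 v=9: → [9,12); WM=0
i=5 t=12 v=3: → [12,15); WM=0
i=6 t=5 v=7: → [1,8); WM=0
i=7 t=12 v=4: → [12,15); WM=9
i=8 t=13 v=1: → [12,16); WM=9
i=9 t=13 v=5: → [12,16); WM=9
i=10 t=14 v=3: → [12,17); WM=9

none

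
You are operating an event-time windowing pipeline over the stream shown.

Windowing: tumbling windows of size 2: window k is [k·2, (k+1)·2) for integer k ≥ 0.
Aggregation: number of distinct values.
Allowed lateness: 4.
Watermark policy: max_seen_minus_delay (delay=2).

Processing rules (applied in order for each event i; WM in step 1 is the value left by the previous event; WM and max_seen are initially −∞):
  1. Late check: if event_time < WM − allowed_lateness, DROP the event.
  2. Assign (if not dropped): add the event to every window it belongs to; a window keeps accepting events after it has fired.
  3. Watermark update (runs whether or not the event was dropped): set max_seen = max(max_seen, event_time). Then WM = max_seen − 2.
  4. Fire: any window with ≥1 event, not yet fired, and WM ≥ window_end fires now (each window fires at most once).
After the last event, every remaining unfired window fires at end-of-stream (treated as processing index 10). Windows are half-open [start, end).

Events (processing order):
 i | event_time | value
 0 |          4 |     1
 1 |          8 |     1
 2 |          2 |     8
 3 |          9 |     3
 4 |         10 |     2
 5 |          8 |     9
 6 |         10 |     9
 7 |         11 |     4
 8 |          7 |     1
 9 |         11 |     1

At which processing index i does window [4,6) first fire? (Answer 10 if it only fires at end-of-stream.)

1

i=0 t=4 v=1: → [4,6); WM=2
i=1 t=8 v=1: → [8,10); WM=6; [4,6) fires=1
i=2 t=2 v=8: → [2,4); WM=6; [2,4) fires=1
i=3 t=9 v=3: → [8,10); WM=7
i=4 t=10 v=2: → [10,12); WM=8
i=5 t=8 v=9: → [8,10); WM=8
i=6 t=10 v=9: → [10,12); WM=8
i=7 t=11 v=4: → [10,12); WM=9
i=8 t=7 v=1: → [6,8); WM=9; [6,8) fires=1
i=9 t=11 v=1: → [10,12); WM=9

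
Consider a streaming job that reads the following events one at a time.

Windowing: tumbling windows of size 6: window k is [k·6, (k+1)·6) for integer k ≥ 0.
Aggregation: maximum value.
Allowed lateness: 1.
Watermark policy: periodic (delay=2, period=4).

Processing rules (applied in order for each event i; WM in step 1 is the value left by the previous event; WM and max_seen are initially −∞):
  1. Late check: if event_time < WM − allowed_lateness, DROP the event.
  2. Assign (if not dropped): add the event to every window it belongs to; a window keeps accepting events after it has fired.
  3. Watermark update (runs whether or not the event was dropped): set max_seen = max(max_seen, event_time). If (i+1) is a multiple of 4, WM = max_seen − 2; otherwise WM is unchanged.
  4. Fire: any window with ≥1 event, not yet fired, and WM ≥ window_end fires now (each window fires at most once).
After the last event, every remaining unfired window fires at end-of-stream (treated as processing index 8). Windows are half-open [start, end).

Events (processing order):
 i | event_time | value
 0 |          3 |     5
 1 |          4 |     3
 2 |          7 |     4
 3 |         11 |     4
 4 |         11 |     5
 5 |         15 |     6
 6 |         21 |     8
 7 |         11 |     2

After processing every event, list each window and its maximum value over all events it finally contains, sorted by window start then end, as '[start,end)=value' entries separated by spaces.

[0,6)=5 [6,12)=5 [12,18)=6 [18,24)=8

i=0 t=3 v=5: → [0,6); WM=−∞
i=1 t=4 v=3: → [0,6); WM=−∞
i=2 t=7 v=4: → [6,12); WM=−∞
i=3 t=11 v=4: → [6,12); WM=9; [0,6) fires=5
i=4 t=11 v=5: → [6,12); WM=9
i=5 t=15 v=6: → [12,18); WM=9
i=6 t=21 v=8: → [18,24); WM=9
i=7 t=11 v=2: → [6,12); WM=19; [6,12) fires=5 [12,18) fires=6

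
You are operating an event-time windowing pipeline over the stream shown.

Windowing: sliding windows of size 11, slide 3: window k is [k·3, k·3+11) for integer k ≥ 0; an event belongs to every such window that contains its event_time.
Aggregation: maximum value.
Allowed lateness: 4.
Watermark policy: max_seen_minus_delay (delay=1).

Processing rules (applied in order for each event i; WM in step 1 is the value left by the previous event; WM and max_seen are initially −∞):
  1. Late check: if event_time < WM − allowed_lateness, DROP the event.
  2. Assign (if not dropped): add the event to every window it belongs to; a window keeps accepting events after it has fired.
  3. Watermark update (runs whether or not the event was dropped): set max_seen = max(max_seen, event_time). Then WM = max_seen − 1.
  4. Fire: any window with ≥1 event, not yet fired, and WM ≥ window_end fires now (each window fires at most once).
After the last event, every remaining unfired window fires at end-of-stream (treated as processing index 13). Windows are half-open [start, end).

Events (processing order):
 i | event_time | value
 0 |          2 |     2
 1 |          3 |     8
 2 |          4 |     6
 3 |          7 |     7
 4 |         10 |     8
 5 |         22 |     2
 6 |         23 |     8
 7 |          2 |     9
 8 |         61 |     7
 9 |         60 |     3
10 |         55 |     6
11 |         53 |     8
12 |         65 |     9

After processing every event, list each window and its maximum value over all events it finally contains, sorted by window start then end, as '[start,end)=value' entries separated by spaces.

[0,11)=8 [3,14)=8 [6,17)=8 [9,20)=8 [12,23)=2 [15,26)=8 [18,29)=8 [21,32)=8 [51,62)=7 [54,65)=7 [57,68)=9 [60,71)=9 [63,74)=9

i=0 t=2 v=2: → [0,11); WM=1
i=1 t=3 v=8: → [3,14),[0,11); WM=2
i=2 t=4 v=6: → [3,14),[0,11); WM=3
i=3 t=7 v=7: → [6,17),[3,14),[0,11); WM=6
i=4 t=10 v=8: → [9,20),[6,17),[3,14),[0,11); WM=9
i=5 t=22 v=2: → [21,32),[18,29),[15,26),[12,23); WM=21; [0,11) fires=8 [3,14) fires=8 [6,17) fires=8 [9,20) fires=8
i=6 t=23 v=8: → [21,32),[18,29),[15,26); WM=22
i=7 t=2 v=9: DROP (t<22-4); WM=22
i=8 t=61 v=7: → [60,71),[57,68),[54,65),[51,62); WM=60; [12,23) fires=2 [15,26) fires=8 [18,29) fires=8 [21,32) fires=8
i=9 t=60 v=3: → [60,71),[57,68),[54,65),[51,62); WM=60
i=10 t=55 v=6: DROP (t<60-4); WM=60
i=11 t=53 v=8: DROP (t<60-4); WM=60
i=12 t=65 v=9: → [63,74),[60,71),[57,68); WM=64; [51,62) fires=7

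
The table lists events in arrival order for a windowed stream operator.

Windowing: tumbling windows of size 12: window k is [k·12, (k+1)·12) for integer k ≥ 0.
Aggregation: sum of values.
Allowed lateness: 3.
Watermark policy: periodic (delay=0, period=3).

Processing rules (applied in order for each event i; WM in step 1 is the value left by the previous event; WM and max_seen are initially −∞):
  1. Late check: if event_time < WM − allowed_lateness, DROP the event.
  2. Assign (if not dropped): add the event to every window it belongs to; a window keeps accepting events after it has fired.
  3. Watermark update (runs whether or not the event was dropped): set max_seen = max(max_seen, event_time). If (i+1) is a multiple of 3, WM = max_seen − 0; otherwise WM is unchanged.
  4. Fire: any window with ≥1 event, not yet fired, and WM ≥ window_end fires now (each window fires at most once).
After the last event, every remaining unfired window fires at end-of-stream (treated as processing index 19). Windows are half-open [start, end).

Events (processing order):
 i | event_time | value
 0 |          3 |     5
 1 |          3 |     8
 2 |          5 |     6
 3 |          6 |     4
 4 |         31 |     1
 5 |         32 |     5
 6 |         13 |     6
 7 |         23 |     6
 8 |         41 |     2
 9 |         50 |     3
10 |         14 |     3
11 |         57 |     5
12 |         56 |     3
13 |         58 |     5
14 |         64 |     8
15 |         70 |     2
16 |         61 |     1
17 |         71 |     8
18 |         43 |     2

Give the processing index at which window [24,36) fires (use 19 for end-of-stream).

8

i=0 t=3 v=5: → [0,12); WM=−∞
i=1 t=3 v=8: → [0,12); WM=−∞
i=2 t=5 v=6: → [0,12); WM=5
i=3 t=6 v=4: → [0,12); WM=5
i=4 t=31 v=1: → [24,36); WM=5
i=5 t=32 v=5: → [24,36); WM=32; [0,12) fires=23
i=6 t=13 v=6: DROP (t<32-3); WM=32
i=7 t=23 v=6: DROP (t<32-3); WM=32
i=8 t=41 v=2: → [36,48); WM=41; [24,36) fires=6
i=9 t=50 v=3: → [48,60); WM=41
i=10 t=14 v=3: DROP (t<41-3); WM=41
i=11 t=57 v=5: → [48,60); WM=57; [36,48) fires=2
i=12 t=56 v=3: → [48,60); WM=57
i=13 t=58 v=5: → [48,60); WM=57
i=14 t=64 v=8: → [60,72); WM=64; [48,60) fires=16
i=15 t=70 v=2: → [60,72); WM=64
i=16 t=61 v=1: → [60,72); WM=64
i=17 t=71 v=8: → [60,72); WM=71
i=18 t=43 v=2: DROP (t<71-3); WM=71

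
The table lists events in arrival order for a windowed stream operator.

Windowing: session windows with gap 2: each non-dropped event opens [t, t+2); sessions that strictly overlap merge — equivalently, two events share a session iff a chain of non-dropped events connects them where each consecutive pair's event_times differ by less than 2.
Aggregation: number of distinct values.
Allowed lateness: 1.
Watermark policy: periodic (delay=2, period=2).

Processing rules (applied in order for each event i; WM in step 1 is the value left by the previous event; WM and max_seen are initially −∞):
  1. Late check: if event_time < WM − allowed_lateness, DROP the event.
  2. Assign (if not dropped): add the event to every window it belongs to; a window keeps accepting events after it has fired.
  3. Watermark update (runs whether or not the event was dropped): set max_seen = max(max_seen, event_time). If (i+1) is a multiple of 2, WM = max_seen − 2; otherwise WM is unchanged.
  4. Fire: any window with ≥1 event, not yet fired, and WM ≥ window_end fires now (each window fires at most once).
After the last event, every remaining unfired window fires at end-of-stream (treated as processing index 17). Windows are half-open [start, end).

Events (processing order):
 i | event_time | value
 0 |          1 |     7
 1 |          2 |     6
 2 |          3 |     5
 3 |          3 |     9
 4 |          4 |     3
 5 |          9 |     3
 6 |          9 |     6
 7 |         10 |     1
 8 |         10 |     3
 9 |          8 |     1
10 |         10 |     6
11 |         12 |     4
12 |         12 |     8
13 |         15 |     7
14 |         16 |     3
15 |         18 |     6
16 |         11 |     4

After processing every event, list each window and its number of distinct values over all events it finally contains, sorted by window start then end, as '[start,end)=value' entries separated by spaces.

i=0 t=1 v=7: → [1,3); WM=−∞
i=1 t=2 v=6: → [1,4); WM=0
i=2 t=3 v=5: → [1,5); WM=0
i=3 t=3 v=9: → [1,5); WM=1
i=4 t=4 v=3: → [1,6); WM=1
i=5 t=9 v=3: → [9,11); WM=7
i=6 t=9 v=6: → [9,11); WM=7
i=7 t=10 v=1: → [9,12); WM=8
i=8 t=10 v=3: → [9,12); WM=8
i=9 t=8 v=1: → [8,12); WM=8
i=10 t=10 v=6: → [8,12); WM=8
i=11 t=12 v=4: → [12,14); WM=10
i=12 t=12 v=8: → [12,14); WM=10
i=13 t=15 v=7: → [15,17); WM=13
i=14 t=16 v=3: → [15,18); WM=13
i=15 t=18 v=6: → [18,20); WM=16
i=16 t=11 v=4: DROP (t<16-1); WM=16

[1,6)=5 [8,12)=3 [12,14)=2 [15,18)=2 [18,20)=1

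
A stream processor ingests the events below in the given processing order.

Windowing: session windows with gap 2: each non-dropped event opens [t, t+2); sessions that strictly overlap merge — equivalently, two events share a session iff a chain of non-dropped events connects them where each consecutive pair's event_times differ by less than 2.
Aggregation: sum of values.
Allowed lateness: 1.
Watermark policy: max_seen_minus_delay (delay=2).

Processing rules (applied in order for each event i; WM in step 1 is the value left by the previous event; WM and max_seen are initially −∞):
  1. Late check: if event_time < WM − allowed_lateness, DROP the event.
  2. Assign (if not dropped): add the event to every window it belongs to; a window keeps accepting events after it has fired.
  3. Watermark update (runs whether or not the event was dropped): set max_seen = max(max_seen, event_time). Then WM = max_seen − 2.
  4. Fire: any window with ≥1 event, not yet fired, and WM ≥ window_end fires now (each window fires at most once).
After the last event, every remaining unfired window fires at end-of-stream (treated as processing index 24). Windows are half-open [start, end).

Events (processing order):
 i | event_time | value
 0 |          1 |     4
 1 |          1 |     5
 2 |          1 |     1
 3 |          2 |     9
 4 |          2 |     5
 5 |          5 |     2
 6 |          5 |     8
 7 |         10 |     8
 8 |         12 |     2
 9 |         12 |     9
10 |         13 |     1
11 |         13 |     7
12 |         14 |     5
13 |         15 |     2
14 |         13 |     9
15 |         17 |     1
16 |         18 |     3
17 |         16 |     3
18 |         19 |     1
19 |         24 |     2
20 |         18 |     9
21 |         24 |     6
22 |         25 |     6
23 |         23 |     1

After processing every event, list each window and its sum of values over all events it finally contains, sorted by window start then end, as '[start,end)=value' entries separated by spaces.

i=0 t=1 v=4: → [1,3); WM=-1
i=1 t=1 v=5: → [1,3); WM=-1
i=2 t=1 v=1: → [1,3); WM=-1
i=3 t=2 v=9: → [1,4); WM=0
i=4 t=2 v=5: → [1,4); WM=0
i=5 t=5 v=2: → [5,7); WM=3
i=6 t=5 v=8: → [5,7); WM=3
i=7 t=10 v=8: → [10,12); WM=8
i=8 t=12 v=2: → [12,14); WM=10
i=9 t=12 v=9: → [12,14); WM=10
i=10 t=13 v=1: → [12,15); WM=11
i=11 t=13 v=7: → [12,15); WM=11
i=12 t=14 v=5: → [12,16); WM=12
i=13 t=15 v=2: → [12,17); WM=13
i=14 t=13 v=9: → [12,17); WM=13
i=15 t=17 v=1: → [17,19); WM=15
i=16 t=18 v=3: → [17,20); WM=16
i=17 t=16 v=3: → [12,20); WM=16
i=18 t=19 v=1: → [12,21); WM=17
i=19 t=24 v=2: → [24,26); WM=22
i=20 t=18 v=9: DROP (t<22-1); WM=22
i=21 t=24 v=6: → [24,26); WM=22
i=22 t=25 v=6: → [24,27); WM=23
i=23 t=23 v=1: → [23,27); WM=23

[1,4)=24 [5,7)=10 [10,12)=8 [12,21)=43 [23,27)=15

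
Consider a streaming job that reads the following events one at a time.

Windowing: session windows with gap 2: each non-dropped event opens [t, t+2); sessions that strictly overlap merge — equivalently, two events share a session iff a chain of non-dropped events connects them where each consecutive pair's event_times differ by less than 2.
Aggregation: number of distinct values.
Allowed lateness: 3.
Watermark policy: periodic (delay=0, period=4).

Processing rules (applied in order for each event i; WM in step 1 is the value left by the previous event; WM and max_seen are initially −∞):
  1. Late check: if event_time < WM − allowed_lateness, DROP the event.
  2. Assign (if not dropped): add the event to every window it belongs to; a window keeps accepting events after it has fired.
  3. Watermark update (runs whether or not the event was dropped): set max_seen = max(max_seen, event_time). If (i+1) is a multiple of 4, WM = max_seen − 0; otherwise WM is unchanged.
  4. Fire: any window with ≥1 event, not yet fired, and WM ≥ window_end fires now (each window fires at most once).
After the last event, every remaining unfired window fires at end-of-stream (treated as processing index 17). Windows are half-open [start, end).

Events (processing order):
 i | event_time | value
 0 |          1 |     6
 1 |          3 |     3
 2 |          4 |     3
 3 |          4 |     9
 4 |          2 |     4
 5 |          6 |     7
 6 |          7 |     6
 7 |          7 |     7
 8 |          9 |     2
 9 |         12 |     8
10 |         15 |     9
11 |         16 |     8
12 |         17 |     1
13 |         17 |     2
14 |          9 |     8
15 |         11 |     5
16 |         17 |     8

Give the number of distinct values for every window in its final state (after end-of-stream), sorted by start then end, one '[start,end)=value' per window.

[1,6)=4 [6,9)=2 [9,11)=1 [12,14)=1 [15,19)=4

i=0 t=1 v=6: → [1,3); WM=−∞
i=1 t=3 v=3: → [3,5); WM=−∞
i=2 t=4 v=3: → [3,6); WM=−∞
i=3 t=4 v=9: → [3,6); WM=4
i=4 t=2 v=4: → [1,6); WM=4
i=5 t=6 v=7: → [6,8); WM=4
i=6 t=7 v=6: → [6,9); WM=4
i=7 t=7 v=7: → [6,9); WM=7
i=8 t=9 v=2: → [9,11); WM=7
i=9 t=12 v=8: → [12,14); WM=7
i=10 t=15 v=9: → [15,17); WM=7
i=11 t=16 v=8: → [15,18); WM=16
i=12 t=17 v=1: → [15,19); WM=16
i=13 t=17 v=2: → [15,19); WM=16
i=14 t=9 v=8: DROP (t<16-3); WM=16
i=15 t=11 v=5: DROP (t<16-3); WM=17
i=16 t=17 v=8: → [15,19); WM=17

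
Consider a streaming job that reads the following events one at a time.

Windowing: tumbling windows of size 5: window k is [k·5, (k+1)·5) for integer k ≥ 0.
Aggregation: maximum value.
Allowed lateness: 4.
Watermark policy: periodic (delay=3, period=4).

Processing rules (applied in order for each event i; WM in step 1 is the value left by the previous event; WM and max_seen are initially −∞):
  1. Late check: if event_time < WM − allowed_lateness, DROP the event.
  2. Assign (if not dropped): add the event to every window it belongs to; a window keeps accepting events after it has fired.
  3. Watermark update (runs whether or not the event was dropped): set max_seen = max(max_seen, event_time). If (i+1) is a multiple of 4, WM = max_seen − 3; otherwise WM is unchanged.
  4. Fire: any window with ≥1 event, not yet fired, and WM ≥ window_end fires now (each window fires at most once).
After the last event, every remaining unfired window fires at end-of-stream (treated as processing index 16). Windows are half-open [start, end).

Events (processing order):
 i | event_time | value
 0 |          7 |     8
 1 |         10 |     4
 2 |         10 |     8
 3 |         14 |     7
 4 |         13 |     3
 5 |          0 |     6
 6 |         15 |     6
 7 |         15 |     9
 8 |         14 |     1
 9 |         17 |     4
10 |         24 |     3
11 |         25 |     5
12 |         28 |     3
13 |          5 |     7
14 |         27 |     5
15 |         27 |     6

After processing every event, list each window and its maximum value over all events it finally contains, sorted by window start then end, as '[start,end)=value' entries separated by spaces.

[5,10)=8 [10,15)=8 [15,20)=9 [20,25)=3 [25,30)=6

i=0 t=7 v=8: → [5,10); WM=−∞
i=1 t=10 v=4: → [10,15); WM=−∞
i=2 t=10 v=8: → [10,15); WM=−∞
i=3 t=14 v=7: → [10,15); WM=11; [5,10) fires=8
i=4 t=13 v=3: → [10,15); WM=11
i=5 t=0 v=6: DROP (t<11-4); WM=11
i=6 t=15 v=6: → [15,20); WM=11
i=7 t=15 v=9: → [15,20); WM=12
i=8 t=14 v=1: → [10,15); WM=12
i=9 t=17 v=4: → [15,20); WM=12
i=10 t=24 v=3: → [20,25); WM=12
i=11 t=25 v=5: → [25,30); WM=22; [10,15) fires=8 [15,20) fires=9
i=12 t=28 v=3: → [25,30); WM=22
i=13 t=5 v=7: DROP (t<22-4); WM=22
i=14 t=27 v=5: → [25,30); WM=22
i=15 t=27 v=6: → [25,30); WM=25; [20,25) fires=3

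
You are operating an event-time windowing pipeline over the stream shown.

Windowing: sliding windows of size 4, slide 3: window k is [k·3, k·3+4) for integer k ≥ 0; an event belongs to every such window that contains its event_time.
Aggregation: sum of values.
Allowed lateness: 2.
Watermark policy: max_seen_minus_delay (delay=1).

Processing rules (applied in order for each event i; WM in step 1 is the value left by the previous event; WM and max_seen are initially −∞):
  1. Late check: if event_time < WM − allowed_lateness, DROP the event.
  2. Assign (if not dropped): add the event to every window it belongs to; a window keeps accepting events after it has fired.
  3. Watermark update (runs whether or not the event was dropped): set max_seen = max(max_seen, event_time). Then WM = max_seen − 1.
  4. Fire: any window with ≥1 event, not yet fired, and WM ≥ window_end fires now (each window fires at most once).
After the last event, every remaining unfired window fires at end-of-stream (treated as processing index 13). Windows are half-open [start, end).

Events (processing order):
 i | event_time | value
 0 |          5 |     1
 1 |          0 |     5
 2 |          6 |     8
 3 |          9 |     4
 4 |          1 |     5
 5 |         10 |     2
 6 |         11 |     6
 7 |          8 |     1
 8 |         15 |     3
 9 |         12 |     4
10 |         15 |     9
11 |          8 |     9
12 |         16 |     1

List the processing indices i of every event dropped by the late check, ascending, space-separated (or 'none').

1 4 11

i=0 t=5 v=1: → [3,7); WM=4
i=1 t=0 v=5: DROP (t<4-2); WM=4
i=2 t=6 v=8: → [6,10),[3,7); WM=5
i=3 t=9 v=4: → [9,13),[6,10); WM=8; [3,7) fires=9
i=4 t=1 v=5: DROP (t<8-2); WM=8
i=5 t=10 v=2: → [9,13); WM=9
i=6 t=11 v=6: → [9,13); WM=10; [6,10) fires=12
i=7 t=8 v=1: → [6,10); WM=10
i=8 t=15 v=3: → [15,19),[12,16); WM=14; [9,13) fires=12
i=9 t=12 v=4: → [12,16),[9,13); WM=14
i=10 t=15 v=9: → [15,19),[12,16); WM=14
i=11 t=8 v=9: DROP (t<14-2); WM=14
i=12 t=16 v=1: → [15,19); WM=15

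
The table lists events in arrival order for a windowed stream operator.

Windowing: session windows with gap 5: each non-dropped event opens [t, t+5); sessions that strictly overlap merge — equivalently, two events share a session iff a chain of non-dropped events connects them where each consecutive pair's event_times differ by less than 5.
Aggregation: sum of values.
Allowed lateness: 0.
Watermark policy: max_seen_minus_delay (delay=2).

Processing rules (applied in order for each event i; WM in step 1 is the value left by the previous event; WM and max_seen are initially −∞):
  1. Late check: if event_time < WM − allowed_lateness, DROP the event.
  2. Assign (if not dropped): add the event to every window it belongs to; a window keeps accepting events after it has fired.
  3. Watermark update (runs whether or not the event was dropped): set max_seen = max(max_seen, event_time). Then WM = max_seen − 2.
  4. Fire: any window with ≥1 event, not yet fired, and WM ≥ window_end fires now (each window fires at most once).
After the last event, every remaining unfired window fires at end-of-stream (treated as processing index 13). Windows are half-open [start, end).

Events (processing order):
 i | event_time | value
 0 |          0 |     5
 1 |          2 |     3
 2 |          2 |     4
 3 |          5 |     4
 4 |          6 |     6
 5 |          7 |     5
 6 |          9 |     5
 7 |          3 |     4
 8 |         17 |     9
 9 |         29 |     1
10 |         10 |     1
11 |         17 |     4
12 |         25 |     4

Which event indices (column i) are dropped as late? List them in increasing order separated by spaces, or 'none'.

7 10 11 12

i=0 t=0 v=5: → [0,5); WM=-2
i=1 t=2 v=3: → [0,7); WM=0
i=2 t=2 v=4: → [0,7); WM=0
i=3 t=5 v=4: → [0,10); WM=3
i=4 t=6 v=6: → [0,11); WM=4
i=5 t=7 v=5: → [0,12); WM=5
i=6 t=9 v=5: → [0,14); WM=7
i=7 t=3 v=4: DROP (t<7-0); WM=7
i=8 t=17 v=9: → [17,22); WM=15
i=9 t=29 v=1: → [29,34); WM=27
i=10 t=10 v=1: DROP (t<27-0); WM=27
i=11 t=17 v=4: DROP (t<27-0); WM=27
i=12 t=25 v=4: DROP (t<27-0); WM=27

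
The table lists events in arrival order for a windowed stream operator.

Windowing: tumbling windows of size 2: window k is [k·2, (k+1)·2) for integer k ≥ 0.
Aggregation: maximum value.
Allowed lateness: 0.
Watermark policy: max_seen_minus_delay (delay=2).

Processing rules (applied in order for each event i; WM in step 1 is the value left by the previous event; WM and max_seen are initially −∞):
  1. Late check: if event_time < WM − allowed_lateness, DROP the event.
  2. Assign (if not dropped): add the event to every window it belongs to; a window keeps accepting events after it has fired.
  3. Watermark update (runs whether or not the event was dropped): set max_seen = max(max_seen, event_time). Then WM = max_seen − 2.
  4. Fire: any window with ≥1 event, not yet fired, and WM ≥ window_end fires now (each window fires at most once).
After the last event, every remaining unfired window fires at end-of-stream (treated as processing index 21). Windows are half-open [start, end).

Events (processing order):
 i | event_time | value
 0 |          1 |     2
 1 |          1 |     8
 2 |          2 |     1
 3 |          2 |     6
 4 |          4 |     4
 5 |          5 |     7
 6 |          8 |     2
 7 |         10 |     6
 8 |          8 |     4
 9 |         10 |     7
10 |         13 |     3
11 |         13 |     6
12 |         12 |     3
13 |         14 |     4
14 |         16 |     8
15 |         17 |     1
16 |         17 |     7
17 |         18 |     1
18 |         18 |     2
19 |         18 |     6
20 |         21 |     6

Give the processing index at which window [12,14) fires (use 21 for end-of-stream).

14

i=0 t=1 v=2: → [0,2); WM=-1
i=1 t=1 v=8: → [0,2); WM=-1
i=2 t=2 v=1: → [2,4); WM=0
i=3 t=2 v=6: → [2,4); WM=0
i=4 t=4 v=4: → [4,6); WM=2; [0,2) fires=8
i=5 t=5 v=7: → [4,6); WM=3
i=6 t=8 v=2: → [8,10); WM=6; [2,4) fires=6 [4,6) fires=7
i=7 t=10 v=6: → [10,12); WM=8
i=8 t=8 v=4: → [8,10); WM=8
i=9 t=10 v=7: → [10,12); WM=8
i=10 t=13 v=3: → [12,14); WM=11; [8,10) fires=4
i=11 t=13 v=6: → [12,14); WM=11
i=12 t=12 v=3: → [12,14); WM=11
i=13 t=14 v=4: → [14,16); WM=12; [10,12) fires=7
i=14 t=16 v=8: → [16,18); WM=14; [12,14) fires=6
i=15 t=17 v=1: → [16,18); WM=15
i=16 t=17 v=7: → [16,18); WM=15
i=17 t=18 v=1: → [18,20); WM=16; [14,16) fires=4
i=18 t=18 v=2: → [18,20); WM=16
i=19 t=18 v=6: → [18,20); WM=16
i=20 t=21 v=6: → [20,22); WM=19; [16,18) fires=8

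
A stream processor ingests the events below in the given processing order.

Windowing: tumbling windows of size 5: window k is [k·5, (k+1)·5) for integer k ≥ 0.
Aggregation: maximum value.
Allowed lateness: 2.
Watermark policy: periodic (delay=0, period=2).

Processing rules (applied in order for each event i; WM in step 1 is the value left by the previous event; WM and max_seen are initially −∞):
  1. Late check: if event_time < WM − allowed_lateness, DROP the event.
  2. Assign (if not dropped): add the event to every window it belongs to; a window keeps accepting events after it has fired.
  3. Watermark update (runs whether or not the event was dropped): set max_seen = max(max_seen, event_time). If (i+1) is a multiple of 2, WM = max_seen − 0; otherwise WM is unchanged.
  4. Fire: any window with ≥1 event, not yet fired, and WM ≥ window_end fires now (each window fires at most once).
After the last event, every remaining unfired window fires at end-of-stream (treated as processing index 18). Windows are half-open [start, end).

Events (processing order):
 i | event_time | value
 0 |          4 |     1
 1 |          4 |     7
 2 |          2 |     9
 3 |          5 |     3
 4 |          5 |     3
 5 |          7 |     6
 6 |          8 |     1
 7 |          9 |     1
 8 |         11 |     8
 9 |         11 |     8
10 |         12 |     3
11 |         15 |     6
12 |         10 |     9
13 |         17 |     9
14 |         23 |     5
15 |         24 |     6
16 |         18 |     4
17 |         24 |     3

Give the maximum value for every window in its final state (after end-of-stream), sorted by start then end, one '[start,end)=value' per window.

i=0 t=4 v=1: → [0,5); WM=−∞
i=1 t=4 v=7: → [0,5); WM=4
i=2 t=2 v=9: → [0,5); WM=4
i=3 t=5 v=3: → [5,10); WM=5; [0,5) fires=9
i=4 t=5 v=3: → [5,10); WM=5
i=5 t=7 v=6: → [5,10); WM=7
i=6 t=8 v=1: → [5,10); WM=7
i=7 t=9 v=1: → [5,10); WM=9
i=8 t=11 v=8: → [10,15); WM=9
i=9 t=11 v=8: → [10,15); WM=11; [5,10) fires=6
i=10 t=12 v=3: → [10,15); WM=11
i=11 t=15 v=6: → [15,20); WM=15; [10,15) fires=8
i=12 t=10 v=9: DROP (t<15-2); WM=15
i=13 t=17 v=9: → [15,20); WM=17
i=14 t=23 v=5: → [20,25); WM=17
i=15 t=24 v=6: → [20,25); WM=24; [15,20) fires=9
i=16 t=18 v=4: DROP (t<24-2); WM=24
i=17 t=24 v=3: → [20,25); WM=24

[0,5)=9 [5,10)=6 [10,15)=8 [15,20)=9 [20,25)=6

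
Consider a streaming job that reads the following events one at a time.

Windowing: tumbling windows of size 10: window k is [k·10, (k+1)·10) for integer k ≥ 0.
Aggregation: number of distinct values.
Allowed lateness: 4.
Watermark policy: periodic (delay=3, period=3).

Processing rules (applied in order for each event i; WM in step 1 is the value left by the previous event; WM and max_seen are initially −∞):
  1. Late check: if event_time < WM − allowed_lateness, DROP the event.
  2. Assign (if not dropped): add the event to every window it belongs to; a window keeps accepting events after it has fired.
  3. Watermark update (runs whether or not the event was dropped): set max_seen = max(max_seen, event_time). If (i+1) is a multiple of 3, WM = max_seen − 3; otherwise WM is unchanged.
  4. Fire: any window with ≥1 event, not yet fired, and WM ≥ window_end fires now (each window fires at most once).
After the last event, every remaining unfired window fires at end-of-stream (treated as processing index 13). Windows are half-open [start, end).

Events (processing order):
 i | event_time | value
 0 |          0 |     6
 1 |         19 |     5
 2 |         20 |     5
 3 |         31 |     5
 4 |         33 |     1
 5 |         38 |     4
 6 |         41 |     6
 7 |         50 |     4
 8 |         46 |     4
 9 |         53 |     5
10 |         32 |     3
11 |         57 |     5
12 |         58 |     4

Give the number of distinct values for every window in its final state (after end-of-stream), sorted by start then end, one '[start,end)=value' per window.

[0,10)=1 [10,20)=1 [20,30)=1 [30,40)=3 [40,50)=2 [50,60)=2

i=0 t=0 v=6: → [0,10); WM=−∞
i=1 t=19 v=5: → [10,20); WM=−∞
i=2 t=20 v=5: → [20,30); WM=17; [0,10) fires=1
i=3 t=31 v=5: → [30,40); WM=17
i=4 t=33 v=1: → [30,40); WM=17
i=5 t=38 v=4: → [30,40); WM=35; [10,20) fires=1 [20,30) fires=1
i=6 t=41 v=6: → [40,50); WM=35
i=7 t=50 v=4: → [50,60); WM=35
i=8 t=46 v=4: → [40,50); WM=47; [30,40) fires=3
i=9 t=53 v=5: → [50,60); WM=47
i=10 t=32 v=3: DROP (t<47-4); WM=47
i=11 t=57 v=5: → [50,60); WM=54; [40,50) fires=2
i=12 t=58 v=4: → [50,60); WM=54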